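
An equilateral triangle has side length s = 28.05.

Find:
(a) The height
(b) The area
(a) The height splits the triangle into two 30-60-90 halves: h = s·√3/2 = 28.05·1.73205/2 ≈ 48.584/2 ≈ 24.292
(b) Area = (√3/4)·s² = (√3/4)·28.05² = (√3/4)·786.8025 ≈ 0.433013·786.8025 ≈ 340.695

Height = 24.29, Area = 340.7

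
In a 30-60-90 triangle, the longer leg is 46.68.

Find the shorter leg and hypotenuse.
In a 30-60-90 triangle the sides are in ratio 1 : √3 : 2, so short leg = long leg/√3 and hypotenuse = 2·(short leg).
Short leg = 46.68/√3 ≈ 46.68/1.73205 ≈ 26.9507
Hypotenuse = 2·26.9507 ≈ 53.9014

Short leg = 26.95, Hypotenuse = 53.9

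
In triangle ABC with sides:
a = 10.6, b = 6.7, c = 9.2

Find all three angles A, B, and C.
Law of cosines for each angle (a² = 112.36, b² = 44.89, c² = 84.64):
cos(A) = (b² + c² − a²)/(2bc) = (44.89 + 84.64 − 112.36)/(2·6.7·9.2) = 17.17/123.28 ≈ 0.139276  ⇒  A ≈ 81.994°
cos(B) = (a² + c² − b²)/(2ac) = (112.36 + 84.64 − 44.89)/(2·10.6·9.2) = 152.11/195.04 ≈ 0.779891  ⇒  B ≈ 38.7494°
cos(C) = (a² + b² − c²)/(2ab) = (112.36 + 44.89 − 84.64)/(2·10.6·6.7) = 72.61/142.04 ≈ 0.511194  ⇒  C ≈ 59.2566°
Check: A + B + C ≈ 180°

A = 81.99°, B = 38.75°, C = 59.26°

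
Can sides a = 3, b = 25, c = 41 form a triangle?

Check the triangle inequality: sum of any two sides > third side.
a + b vs c: 3 + 25 = 28 ≤ 41  ✗
a + c vs b: 3 + 41 = 44 > 25  ✓
b + c vs a: 25 + 41 = 66 > 3  ✓

No: 3 + 25 = 28 is not > 41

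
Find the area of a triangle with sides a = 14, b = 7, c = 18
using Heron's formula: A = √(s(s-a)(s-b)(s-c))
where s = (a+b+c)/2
s = (14 + 7 + 18)/2 = 39/2 = 19.5
s − a = 5.5, s − b = 12.5, s − c = 1.5
s(s−a)(s−b)(s−c) = 19.5·5.5·12.5·1.5 = 2010.9375
Area = √2010.9375 ≈ 44.8435

s = 19.5, Area = 44.84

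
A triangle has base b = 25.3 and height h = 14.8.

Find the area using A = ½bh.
A = ½·b·h = ½·25.3·14.8 = ½·374.44 = 187.22

Area = 187.22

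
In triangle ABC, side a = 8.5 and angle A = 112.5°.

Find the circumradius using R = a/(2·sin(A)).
R = a/(2·sin(A)) = 8.5/(2·sin(112.5°))
sin(112.5°) ≈ 0.92388
R ≈ 8.5/(2·0.92388) = 8.5/1.84776 ≈ 4.60017

R = 4.6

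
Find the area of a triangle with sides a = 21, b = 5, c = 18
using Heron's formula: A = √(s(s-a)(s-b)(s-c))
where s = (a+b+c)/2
s = (21 + 5 + 18)/2 = 44/2 = 22
s − a = 1, s − b = 17, s − c = 4
s(s−a)(s−b)(s−c) = 22·1·17·4 = 1496
Area = √1496 ≈ 38.6782

s = 22.0, Area = 38.68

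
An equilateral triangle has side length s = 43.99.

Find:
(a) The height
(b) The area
(a) The height splits the triangle into two 30-60-90 halves: h = s·√3/2 = 43.99·1.73205/2 ≈ 76.1929/2 ≈ 38.0965
(b) Area = (√3/4)·s² = (√3/4)·43.99² = (√3/4)·1935.1201 ≈ 0.433013·1935.1201 ≈ 837.932

Height = 38.1, Area = 837.9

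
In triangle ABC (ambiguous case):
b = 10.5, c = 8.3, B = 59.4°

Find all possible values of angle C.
b/sin(B) = c/sin(C)  ⇒  sin(C) = c·sin(B)/b = 8.3·sin(59.4°)/10.5
sin(59.4°) ≈ 0.860742
sin(C) ≈ 8.3·0.860742/10.5 ≈ 7.14416/10.5 ≈ 0.680396
Candidate 1: C₁ = arcsin(0.680396) ≈ 42.8746°  →  A = 180° − 59.4° − 42.8746° ≈ 77.7254° > 0, valid
Candidate 2: C₂ = 180° − C₁ ≈ 137.125°  →  A = 180° − 59.4° − 137.125° ≈ -16.5254° ≤ 0, not a valid triangle

C = 42.87° (one solution)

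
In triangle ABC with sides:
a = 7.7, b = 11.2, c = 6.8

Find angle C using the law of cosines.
c² = a² + b² − 2ab·cos(C)  ⇒  cos(C) = (a² + b² − c²)/(2ab)
cos(C) = (7.7² + 11.2² − 6.8²)/(2·7.7·11.2) = (59.29 + 125.44 − 46.24)/172.48 = 138.49/172.48 ≈ 0.802934
C = arccos(0.802934) ≈ 36.5888°

C = 36.59°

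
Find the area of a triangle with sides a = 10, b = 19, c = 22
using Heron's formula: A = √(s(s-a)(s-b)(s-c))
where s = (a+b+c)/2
s = (10 + 19 + 22)/2 = 51/2 = 25.5
s − a = 15.5, s − b = 6.5, s − c = 3.5
s(s−a)(s−b)(s−c) = 25.5·15.5·6.5·3.5 = 8991.9375
Area = √8991.9375 ≈ 94.8258

s = 25.5, Area = 94.83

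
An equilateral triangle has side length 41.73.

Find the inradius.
r = Area/s with s the semi-perimeter.
Area = (√3/4)·41.73² = (√3/4)·1741.3929 ≈ 0.433013·1741.3929 ≈ 754.045
s = 3·41.73/2 = 62.595
r ≈ 754.045/62.595 ≈ 12.0464
(Equivalently r = side/(2√3) = 41.73/3.4641 ≈ 12.0464.)

r = 12.05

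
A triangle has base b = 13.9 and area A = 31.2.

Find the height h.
A = ½·b·h  ⇒  h = 2A/b = 2·31.2/13.9 = 62.4/13.9 ≈ 4.48921

h = 4.489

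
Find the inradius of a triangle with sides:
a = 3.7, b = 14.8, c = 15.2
r = Area/s where s is the semi-perimeter.
s = (3.7 + 14.8 + 15.2)/2 = 33.7/2 = 16.85
Area = √(s(s−a)(s−b)(s−c)) = √(16.85·13.15·2.05·1.65) ≈ √749.486 ≈ 27.3767
r ≈ 27.3767/16.85 ≈ 1.62473

r = 1.625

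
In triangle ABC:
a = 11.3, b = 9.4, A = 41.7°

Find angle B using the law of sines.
a/sin(A) = b/sin(B)  ⇒  sin(B) = b·sin(A)/a = 9.4·sin(41.7°)/11.3
sin(41.7°) ≈ 0.66523
sin(B) ≈ 9.4·0.66523/11.3 ≈ 6.25317/11.3 ≈ 0.553377
B = arcsin(0.553377) ≈ 33.599°
(Since b ≤ a we need B ≤ A, so the obtuse alternative 180° − 33.599° ≈ 146.401° is rejected.)

B = 33.6°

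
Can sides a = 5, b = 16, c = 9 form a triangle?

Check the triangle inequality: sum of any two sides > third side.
a + b vs c: 5 + 16 = 21 > 9  ✓
a + c vs b: 5 + 9 = 14 ≤ 16  ✗
b + c vs a: 16 + 9 = 25 > 5  ✓

No: 5 + 9 = 14 is not > 16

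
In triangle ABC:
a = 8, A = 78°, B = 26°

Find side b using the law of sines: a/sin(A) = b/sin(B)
a/sin(A) = b/sin(B)  ⇒  b = a·sin(B)/sin(A) = 8·sin(26°)/sin(78°)
sin(26°) ≈ 0.438371, sin(78°) ≈ 0.978148
b ≈ 8·0.438371/0.978148 ≈ 3.50697/0.978148 ≈ 3.58532

b = 3.585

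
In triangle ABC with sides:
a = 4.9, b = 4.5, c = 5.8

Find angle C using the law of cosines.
c² = a² + b² − 2ab·cos(C)  ⇒  cos(C) = (a² + b² − c²)/(2ab)
cos(C) = (4.9² + 4.5² − 5.8²)/(2·4.9·4.5) = (24.01 + 20.25 − 33.64)/44.1 = 10.62/44.1 ≈ 0.240816
C = arccos(0.240816) ≈ 76.0653°

C = 76.07°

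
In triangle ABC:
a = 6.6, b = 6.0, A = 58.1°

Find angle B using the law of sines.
a/sin(A) = b/sin(B)  ⇒  sin(B) = b·sin(A)/a = 6.0·sin(58.1°)/6.6
sin(58.1°) ≈ 0.848972
sin(B) ≈ 6.0·0.848972/6.6 ≈ 5.09383/6.6 ≈ 0.771792
B = arcsin(0.771792) ≈ 50.5151°
(Since b ≤ a we need B ≤ A, so the obtuse alternative 180° − 50.5151° ≈ 129.485° is rejected.)

B = 50.52°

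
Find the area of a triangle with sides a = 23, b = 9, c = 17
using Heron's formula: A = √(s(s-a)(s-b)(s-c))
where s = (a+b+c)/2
s = (23 + 9 + 17)/2 = 49/2 = 24.5
s − a = 1.5, s − b = 15.5, s − c = 7.5
s(s−a)(s−b)(s−c) = 24.5·1.5·15.5·7.5 = 4272.1875
Area = √4272.1875 ≈ 65.362

s = 24.5, Area = 65.36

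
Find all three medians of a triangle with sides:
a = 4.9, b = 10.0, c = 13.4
Median formula: m_a = ½√(2b² + 2c² − a²) (and cyclically). a² = 24.01, b² = 100, c² = 179.56.
m_a = ½√(2·100 + 2·179.56 − 24.01) = ½√535.11 ≈ ½·23.1324 ≈ 11.5662
m_b = ½√(2·24.01 + 2·179.56 − 100) = ½√307.14 ≈ ½·17.5254 ≈ 8.76271
m_c = ½√(2·24.01 + 2·100 − 179.56) = ½√68.46 ≈ ½·8.27406 ≈ 4.13703

m_a = 11.57, m_b = 8.763, m_c = 4.137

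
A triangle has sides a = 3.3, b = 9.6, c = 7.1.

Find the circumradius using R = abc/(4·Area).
First find the area with Heron's formula.
s = (3.3 + 9.6 + 7.1)/2 = 10
Area = √(s(s−a)(s−b)(s−c)) = √(10·6.7·0.4·2.9) ≈ √77.72 ≈ 8.81589
abc = 3.3·9.6·7.1 = 224.928
R = abc/(4·Area) ≈ 224.928/(4·8.81589) = 224.928/35.2636 ≈ 6.37848

R = 6.378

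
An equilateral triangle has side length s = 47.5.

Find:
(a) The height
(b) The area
(a) The height splits the triangle into two 30-60-90 halves: h = s·√3/2 = 47.5·1.73205/2 ≈ 82.2724/2 ≈ 41.1362
(b) Area = (√3/4)·s² = (√3/4)·47.5² = (√3/4)·2256.25 ≈ 0.433013·2256.25 ≈ 976.985

Height = 41.14, Area = 977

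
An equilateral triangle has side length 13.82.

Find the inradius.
r = Area/s with s the semi-perimeter.
Area = (√3/4)·13.82² = (√3/4)·190.9924 ≈ 0.433013·190.9924 ≈ 82.7021
s = 3·13.82/2 = 20.73
r ≈ 82.7021/20.73 ≈ 3.98949
(Equivalently r = side/(2√3) = 13.82/3.4641 ≈ 3.98949.)

r = 3.989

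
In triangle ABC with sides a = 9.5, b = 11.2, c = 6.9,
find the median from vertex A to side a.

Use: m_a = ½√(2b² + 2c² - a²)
m_a = ½√(2·11.2² + 2·6.9² − 9.5²) = ½√(2·125.44 + 2·47.61 − 90.25) = ½√(250.88 + 95.22 − 90.25) = ½√255.85
√255.85 ≈ 15.9953, so m_a ≈ 7.99766

m_a = 7.998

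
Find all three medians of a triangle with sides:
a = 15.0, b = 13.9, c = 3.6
Median formula: m_a = ½√(2b² + 2c² − a²) (and cyclically). a² = 225, b² = 193.21, c² = 12.96.
m_a = ½√(2·193.21 + 2·12.96 − 225) = ½√187.34 ≈ ½·13.6872 ≈ 6.84361
m_b = ½√(2·225 + 2·12.96 − 193.21) = ½√282.71 ≈ ½·16.814 ≈ 8.40699
m_c = ½√(2·225 + 2·193.21 − 12.96) = ½√823.46 ≈ ½·28.696 ≈ 14.348

m_a = 6.844, m_b = 8.407, m_c = 14.35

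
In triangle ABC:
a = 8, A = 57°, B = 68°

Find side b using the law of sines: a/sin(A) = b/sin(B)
a/sin(A) = b/sin(B)  ⇒  b = a·sin(B)/sin(A) = 8·sin(68°)/sin(57°)
sin(68°) ≈ 0.927184, sin(57°) ≈ 0.838671
b ≈ 8·0.927184/0.838671 ≈ 7.41747/0.838671 ≈ 8.84432

b = 8.844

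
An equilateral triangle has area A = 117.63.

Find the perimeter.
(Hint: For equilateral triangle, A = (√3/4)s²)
A = (√3/4)s²  ⇒  s² = 4A/√3 = 4·117.63/√3 = 470.52/1.73205 ≈ 271.655
s ≈ √271.655 ≈ 16.482
Perimeter = 3s ≈ 3·16.482 ≈ 49.4459

Perimeter = 49.45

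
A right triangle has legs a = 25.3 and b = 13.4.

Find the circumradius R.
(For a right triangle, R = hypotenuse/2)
Hypotenuse c = √(a² + b²) = √(640.09 + 179.56) = √819.65 ≈ 28.6295
R = c/2 ≈ 28.6295/2 ≈ 14.3148

R = 14.31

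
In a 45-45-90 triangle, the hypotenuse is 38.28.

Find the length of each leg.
In a 45-45-90 triangle hypotenuse = leg·√2, so leg = hypotenuse/√2.
Leg = 38.28/√2 ≈ 38.28/1.41421 ≈ 27.068

Each leg = 27.07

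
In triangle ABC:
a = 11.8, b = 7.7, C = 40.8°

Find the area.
Two sides and the included angle (SAS): A = ½·a·b·sin(C) = ½·11.8·7.7·sin(40.8°)
sin(40.8°) ≈ 0.653421
A ≈ ½·90.86·0.653421 = 45.43·0.653421 ≈ 29.6849

Area = 29.68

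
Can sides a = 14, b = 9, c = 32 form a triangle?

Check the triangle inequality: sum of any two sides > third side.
a + b vs c: 14 + 9 = 23 ≤ 32  ✗
a + c vs b: 14 + 32 = 46 > 9  ✓
b + c vs a: 9 + 32 = 41 > 14  ✓

No: 14 + 9 = 23 is not > 32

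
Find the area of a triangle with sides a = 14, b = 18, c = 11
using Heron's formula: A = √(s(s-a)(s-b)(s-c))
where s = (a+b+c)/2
s = (14 + 18 + 11)/2 = 43/2 = 21.5
s − a = 7.5, s − b = 3.5, s − c = 10.5
s(s−a)(s−b)(s−c) = 21.5·7.5·3.5·10.5 = 5925.9375
Area = √5925.9375 ≈ 76.9801

s = 21.5, Area = 76.98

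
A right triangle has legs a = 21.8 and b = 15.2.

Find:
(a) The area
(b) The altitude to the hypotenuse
(a) The legs are perpendicular, so Area = ½·a·b = ½·21.8·15.2 = ½·331.36 = 165.68
(b) Hypotenuse c = √(a² + b²) = √(475.24 + 231.04) = √706.28 ≈ 26.5759
    Area = ½·c·h_c  ⇒  h_c = 2·Area/c = 331.36/26.5759 ≈ 12.4684

Area = 165.68, h_c = 12.47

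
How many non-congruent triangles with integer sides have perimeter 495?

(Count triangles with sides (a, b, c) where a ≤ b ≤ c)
Let a ≤ b ≤ c with a + b + c = 495. The only binding inequality is a + b > c, i.e. 495 − c > c, so c < 495/2; and c ≥ 495/3 since c is the largest side.
So 165 ≤ c ≤ 247. For each c, b runs from ⌈(495 − c)/2⌉ up to c (then a = 495 − b − c satisfies 1 ≤ a ≤ b automatically), giving c − ⌈(495 − c)/2⌉ + 1 choices.
Summing over c: 1 + 2 + 4 + 5 + … + 122 + 124  (83 terms, c = 165, …, 247) = 5167
Check (closed form: nearest integer to p²/48 for even p, (p+3)²/48 for odd p): (495+3)²/48 = 498²/48 = 248004/48 ≈ 5166.75 → 5167

5167 triangles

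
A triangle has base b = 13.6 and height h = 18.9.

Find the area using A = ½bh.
A = ½·b·h = ½·13.6·18.9 = ½·257.04 = 128.52

Area = 128.52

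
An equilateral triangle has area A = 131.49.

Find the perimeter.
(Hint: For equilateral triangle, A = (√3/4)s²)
A = (√3/4)s²  ⇒  s² = 4A/√3 = 4·131.49/√3 = 525.96/1.73205 ≈ 303.663
s ≈ √303.663 ≈ 17.4259
Perimeter = 3s ≈ 3·17.4259 ≈ 52.2778

Perimeter = 52.28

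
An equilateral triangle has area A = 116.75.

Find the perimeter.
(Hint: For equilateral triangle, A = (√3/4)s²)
A = (√3/4)s²  ⇒  s² = 4A/√3 = 4·116.75/√3 = 467/1.73205 ≈ 269.623
s ≈ √269.623 ≈ 16.4202
Perimeter = 3s ≈ 3·16.4202 ≈ 49.2606

Perimeter = 49.26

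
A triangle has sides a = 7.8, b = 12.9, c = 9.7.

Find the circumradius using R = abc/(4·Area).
First find the area with Heron's formula.
s = (7.8 + 12.9 + 9.7)/2 = 15.2
Area = √(s(s−a)(s−b)(s−c)) = √(15.2·7.4·2.3·5.5) ≈ √1422.87 ≈ 37.721
abc = 7.8·12.9·9.7 = 976.014
R = abc/(4·Area) ≈ 976.014/(4·37.721) = 976.014/150.884 ≈ 6.46864

R = 6.469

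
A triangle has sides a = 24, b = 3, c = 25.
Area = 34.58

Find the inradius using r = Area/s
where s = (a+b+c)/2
s = (24 + 3 + 25)/2 = 52/2 = 26
r = Area/s = 34.58/26 ≈ 1.33

r = 1.33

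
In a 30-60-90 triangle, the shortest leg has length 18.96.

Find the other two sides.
In a 30-60-90 triangle the sides are in ratio 1 : √3 : 2 (short leg : long leg : hypotenuse).
Long leg = 18.96·√3 ≈ 18.96·1.73205 ≈ 32.8397
Hypotenuse = 2·18.96 = 37.92

Long leg = 18.96√3 = 32.84, Hypotenuse = 37.92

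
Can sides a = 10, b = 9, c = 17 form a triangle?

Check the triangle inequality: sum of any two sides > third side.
a + b vs c: 10 + 9 = 19 > 17  ✓
a + c vs b: 10 + 17 = 27 > 9  ✓
b + c vs a: 9 + 17 = 26 > 10  ✓

Yes, triangle inequality satisfied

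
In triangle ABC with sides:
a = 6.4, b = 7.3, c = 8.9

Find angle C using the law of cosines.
c² = a² + b² − 2ab·cos(C)  ⇒  cos(C) = (a² + b² − c²)/(2ab)
cos(C) = (6.4² + 7.3² − 8.9²)/(2·6.4·7.3) = (40.96 + 53.29 − 79.21)/93.44 = 15.04/93.44 ≈ 0.160959
C = arccos(0.160959) ≈ 80.7374°

C = 80.74°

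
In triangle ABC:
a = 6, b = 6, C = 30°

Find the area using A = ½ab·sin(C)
A = ½·a·b·sin(C) = ½·6·6·sin(30°)
sin(30°) ≈ 0.5
A ≈ ½·36·0.5 = 18·0.5 ≈ 9

Area = 9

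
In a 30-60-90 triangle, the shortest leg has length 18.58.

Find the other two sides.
In a 30-60-90 triangle the sides are in ratio 1 : √3 : 2 (short leg : long leg : hypotenuse).
Long leg = 18.58·√3 ≈ 18.58·1.73205 ≈ 32.1815
Hypotenuse = 2·18.58 = 37.16

Long leg = 18.58√3 = 32.18, Hypotenuse = 37.16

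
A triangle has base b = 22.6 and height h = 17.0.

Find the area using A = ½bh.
A = ½·b·h = ½·22.6·17.0 = ½·384.2 = 192.1

Area = 192.1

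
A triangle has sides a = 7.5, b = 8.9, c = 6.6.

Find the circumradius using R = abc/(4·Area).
First find the area with Heron's formula.
s = (7.5 + 8.9 + 6.6)/2 = 11.5
Area = √(s(s−a)(s−b)(s−c)) = √(11.5·4·2.6·4.9) ≈ √586.04 ≈ 24.2083
abc = 7.5·8.9·6.6 = 440.55
R = abc/(4·Area) ≈ 440.55/(4·24.2083) = 440.55/96.8331 ≈ 4.54958

R = 4.55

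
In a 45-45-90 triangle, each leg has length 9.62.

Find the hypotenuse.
In a 45-45-90 triangle the sides are in ratio 1 : 1 : √2, so hypotenuse = leg·√2.
Hypotenuse = 9.62·√2 ≈ 9.62·1.41421 ≈ 13.6047

Hypotenuse = 9.62√2 = 13.6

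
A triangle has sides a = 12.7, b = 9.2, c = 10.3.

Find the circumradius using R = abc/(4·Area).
First find the area with Heron's formula.
s = (12.7 + 9.2 + 10.3)/2 = 16.1
Area = √(s(s−a)(s−b)(s−c)) = √(16.1·3.4·6.9·5.8) ≈ √2190.69 ≈ 46.8049
abc = 12.7·9.2·10.3 = 1203.452
R = abc/(4·Area) ≈ 1203.452/(4·46.8049) = 1203.452/187.219 ≈ 6.42803

R = 6.428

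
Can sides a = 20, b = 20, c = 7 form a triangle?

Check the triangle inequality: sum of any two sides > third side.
a + b vs c: 20 + 20 = 40 > 7  ✓
a + c vs b: 20 + 7 = 27 > 20  ✓
b + c vs a: 20 + 7 = 27 > 20  ✓

Yes, triangle inequality satisfied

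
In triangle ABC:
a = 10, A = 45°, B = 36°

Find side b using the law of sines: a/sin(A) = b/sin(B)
a/sin(A) = b/sin(B)  ⇒  b = a·sin(B)/sin(A) = 10·sin(36°)/sin(45°)
sin(36°) ≈ 0.587785, sin(45°) ≈ 0.707107
b ≈ 10·0.587785/0.707107 ≈ 5.87785/0.707107 ≈ 8.31254

b = 8.313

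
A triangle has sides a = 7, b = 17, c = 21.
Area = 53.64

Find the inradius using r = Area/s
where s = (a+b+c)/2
s = (7 + 17 + 21)/2 = 45/2 = 22.5
r = Area/s = 53.64/22.5 ≈ 2.384

r = 2.384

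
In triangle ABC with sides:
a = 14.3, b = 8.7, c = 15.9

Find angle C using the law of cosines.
c² = a² + b² − 2ab·cos(C)  ⇒  cos(C) = (a² + b² − c²)/(2ab)
cos(C) = (14.3² + 8.7² − 15.9²)/(2·14.3·8.7) = (204.49 + 75.69 − 252.81)/248.82 = 27.37/248.82 ≈ 0.109999
C = arccos(0.109999) ≈ 83.6847°

C = 83.68°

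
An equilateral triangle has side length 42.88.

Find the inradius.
r = Area/s with s the semi-perimeter.
Area = (√3/4)·42.88² = (√3/4)·1838.6944 ≈ 0.433013·1838.6944 ≈ 796.178
s = 3·42.88/2 = 64.32
r ≈ 796.178/64.32 ≈ 12.3784
(Equivalently r = side/(2√3) = 42.88/3.4641 ≈ 12.3784.)

r = 12.38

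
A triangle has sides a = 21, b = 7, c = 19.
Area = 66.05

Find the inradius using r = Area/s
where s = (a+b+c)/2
s = (21 + 7 + 19)/2 = 47/2 = 23.5
r = Area/s = 66.05/23.5 ≈ 2.81064

r = 2.811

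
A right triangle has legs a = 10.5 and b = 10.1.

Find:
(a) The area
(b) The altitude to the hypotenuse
(a) The legs are perpendicular, so Area = ½·a·b = ½·10.5·10.1 = ½·106.05 = 53.025
(b) Hypotenuse c = √(a² + b²) = √(110.25 + 102.01) = √212.26 ≈ 14.5691
    Area = ½·c·h_c  ⇒  h_c = 2·Area/c = 106.05/14.5691 ≈ 7.27908

Area = 53.025, h_c = 7.279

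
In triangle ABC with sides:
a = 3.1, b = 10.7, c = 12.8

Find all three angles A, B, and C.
Law of cosines for each angle (a² = 9.61, b² = 114.49, c² = 163.84):
cos(A) = (b² + c² − a²)/(2bc) = (114.49 + 163.84 − 9.61)/(2·10.7·12.8) = 268.72/273.92 ≈ 0.981016  ⇒  A ≈ 11.1819°
cos(B) = (a² + c² − b²)/(2ac) = (9.61 + 163.84 − 114.49)/(2·3.1·12.8) = 58.96/79.36 ≈ 0.742944  ⇒  B ≈ 42.0172°
cos(C) = (a² + b² − c²)/(2ab) = (9.61 + 114.49 − 163.84)/(2·3.1·10.7) = -39.74/66.34 ≈ -0.599035  ⇒  C ≈ 126.801°
Check: A + B + C ≈ 180°

A = 11.18°, B = 42.02°, C = 126.8°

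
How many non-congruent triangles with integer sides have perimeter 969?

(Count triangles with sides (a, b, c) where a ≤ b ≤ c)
Let a ≤ b ≤ c with a + b + c = 969. The only binding inequality is a + b > c, i.e. 969 − c > c, so c < 969/2; and c ≥ 969/3 since c is the largest side.
So 323 ≤ c ≤ 484. For each c, b runs from ⌈(969 − c)/2⌉ up to c (then a = 969 − b − c satisfies 1 ≤ a ≤ b automatically), giving c − ⌈(969 − c)/2⌉ + 1 choices.
Summing over c: 1 + 2 + 4 + 5 + … + 241 + 242  (162 terms, c = 323, …, 484) = 19683
Check (closed form: nearest integer to p²/48 for even p, (p+3)²/48 for odd p): (969+3)²/48 = 972²/48 = 944784/48 ≈ 19683.00 → 19683

19683 triangles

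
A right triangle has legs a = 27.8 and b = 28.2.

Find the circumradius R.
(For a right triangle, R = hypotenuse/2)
Hypotenuse c = √(a² + b²) = √(772.84 + 795.24) = √1568.08 ≈ 39.599
R = c/2 ≈ 39.599/2 ≈ 19.7995

R = 19.8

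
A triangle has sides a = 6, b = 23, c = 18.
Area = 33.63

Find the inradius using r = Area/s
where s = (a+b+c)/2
s = (6 + 23 + 18)/2 = 47/2 = 23.5
r = Area/s = 33.63/23.5 ≈ 1.43106

r = 1.431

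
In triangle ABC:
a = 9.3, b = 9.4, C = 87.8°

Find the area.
Two sides and the included angle (SAS): A = ½·a·b·sin(C) = ½·9.3·9.4·sin(87.8°)
sin(87.8°) ≈ 0.999263
A ≈ ½·87.42·0.999263 = 43.71·0.999263 ≈ 43.6778

Area = 43.68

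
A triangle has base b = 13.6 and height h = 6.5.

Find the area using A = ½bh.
A = ½·b·h = ½·13.6·6.5 = ½·88.4 = 44.2

Area = 44.2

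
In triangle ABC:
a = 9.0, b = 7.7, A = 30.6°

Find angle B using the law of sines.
a/sin(A) = b/sin(B)  ⇒  sin(B) = b·sin(A)/a = 7.7·sin(30.6°)/9.0
sin(30.6°) ≈ 0.509041
sin(B) ≈ 7.7·0.509041/9.0 ≈ 3.91962/9.0 ≈ 0.435513
B = arcsin(0.435513) ≈ 25.818°
(Since b ≤ a we need B ≤ A, so the obtuse alternative 180° − 25.818° ≈ 154.182° is rejected.)

B = 25.82°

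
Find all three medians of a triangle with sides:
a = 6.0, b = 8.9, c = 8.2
Median formula: m_a = ½√(2b² + 2c² − a²) (and cyclically). a² = 36, b² = 79.21, c² = 67.24.
m_a = ½√(2·79.21 + 2·67.24 − 36) = ½√256.9 ≈ ½·16.0281 ≈ 8.01405
m_b = ½√(2·36 + 2·67.24 − 79.21) = ½√127.27 ≈ ½·11.2814 ≈ 5.6407
m_c = ½√(2·36 + 2·79.21 − 67.24) = ½√163.18 ≈ ½·12.7742 ≈ 6.3871

m_a = 8.014, m_b = 5.641, m_c = 6.387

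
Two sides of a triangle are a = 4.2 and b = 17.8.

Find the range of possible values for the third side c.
Triangle inequality: |a − b| < c < a + b
|a − b| = |4.2 − 17.8| = 13.6
a + b = 4.2 + 17.8 = 22

13.6 < c < 22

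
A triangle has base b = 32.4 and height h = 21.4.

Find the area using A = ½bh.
A = ½·b·h = ½·32.4·21.4 = ½·693.36 = 346.68

Area = 346.68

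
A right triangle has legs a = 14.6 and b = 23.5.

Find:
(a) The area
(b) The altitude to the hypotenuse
(a) The legs are perpendicular, so Area = ½·a·b = ½·14.6·23.5 = ½·343.1 = 171.55
(b) Hypotenuse c = √(a² + b²) = √(213.16 + 552.25) = √765.41 ≈ 27.666
    Area = ½·c·h_c  ⇒  h_c = 2·Area/c = 343.1/27.666 ≈ 12.4015

Area = 171.55, h_c = 12.4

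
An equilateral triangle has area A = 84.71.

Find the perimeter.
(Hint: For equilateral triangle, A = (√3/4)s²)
A = (√3/4)s²  ⇒  s² = 4A/√3 = 4·84.71/√3 = 338.84/1.73205 ≈ 195.629
s ≈ √195.629 ≈ 13.9868
Perimeter = 3s ≈ 3·13.9868 ≈ 41.9603

Perimeter = 41.96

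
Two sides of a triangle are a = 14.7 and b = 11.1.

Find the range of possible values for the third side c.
Triangle inequality: |a − b| < c < a + b
|a − b| = |14.7 − 11.1| = 3.6
a + b = 14.7 + 11.1 = 25.8

3.6 < c < 25.8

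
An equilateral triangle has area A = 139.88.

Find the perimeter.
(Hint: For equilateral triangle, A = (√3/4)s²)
A = (√3/4)s²  ⇒  s² = 4A/√3 = 4·139.88/√3 = 559.52/1.73205 ≈ 323.039
s ≈ √323.039 ≈ 17.9733
Perimeter = 3s ≈ 3·17.9733 ≈ 53.9199

Perimeter = 53.92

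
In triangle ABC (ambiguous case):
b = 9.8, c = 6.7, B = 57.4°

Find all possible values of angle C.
b/sin(B) = c/sin(C)  ⇒  sin(C) = c·sin(B)/b = 6.7·sin(57.4°)/9.8
sin(57.4°) ≈ 0.842452
sin(C) ≈ 6.7·0.842452/9.8 ≈ 5.64443/9.8 ≈ 0.575962
Candidate 1: C₁ = arcsin(0.575962) ≈ 35.1671°  →  A = 180° − 57.4° − 35.1671° ≈ 87.4329° > 0, valid
Candidate 2: C₂ = 180° − C₁ ≈ 144.833°  →  A = 180° − 57.4° − 144.833° ≈ -22.2329° ≤ 0, not a valid triangle

C = 35.17° (one solution)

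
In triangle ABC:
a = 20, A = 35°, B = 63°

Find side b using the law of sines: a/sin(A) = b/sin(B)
a/sin(A) = b/sin(B)  ⇒  b = a·sin(B)/sin(A) = 20·sin(63°)/sin(35°)
sin(63°) ≈ 0.891007, sin(35°) ≈ 0.573576
b ≈ 20·0.891007/0.573576 ≈ 17.8201/0.573576 ≈ 31.0684

b = 31.07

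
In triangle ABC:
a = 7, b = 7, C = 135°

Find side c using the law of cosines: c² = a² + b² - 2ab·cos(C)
c² = 7² + 7² − 2·7·7·cos(135°)
cos(135°) ≈ -0.707107
c² ≈ 49 + 49 − 98·(-0.707107) ≈ 98 + 69.2965 ≈ 167.296
c ≈ √167.296 ≈ 12.9343

c = 12.93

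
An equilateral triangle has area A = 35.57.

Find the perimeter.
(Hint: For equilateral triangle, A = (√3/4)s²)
A = (√3/4)s²  ⇒  s² = 4A/√3 = 4·35.57/√3 = 142.28/1.73205 ≈ 82.1454
s ≈ √82.1454 ≈ 9.06341
Perimeter = 3s ≈ 3·9.06341 ≈ 27.1902

Perimeter = 27.19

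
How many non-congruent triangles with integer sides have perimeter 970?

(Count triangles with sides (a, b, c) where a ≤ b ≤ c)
Let a ≤ b ≤ c with a + b + c = 970. The only binding inequality is a + b > c, i.e. 970 − c > c, so c < 970/2; and c ≥ 970/3 since c is the largest side.
So 324 ≤ c ≤ 484. For each c, b runs from ⌈(970 − c)/2⌉ up to c (then a = 970 − b − c satisfies 1 ≤ a ≤ b automatically), giving c − ⌈(970 − c)/2⌉ + 1 choices.
Summing over c: 2 + 3 + 5 + 6 + … + 240 + 242  (161 terms, c = 324, …, 484) = 19602
Check (closed form: nearest integer to p²/48 for even p, (p+3)²/48 for odd p): 970²/48 = 940900/48 ≈ 19602.08 → 19602

19602 triangles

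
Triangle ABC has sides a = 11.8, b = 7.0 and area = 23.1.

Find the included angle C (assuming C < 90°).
Area = ½·a·b·sin(C)  ⇒  sin(C) = 2·Area/(a·b) = 2·23.1/(11.8·7.0) = 46.2/82.6 ≈ 0.559322
C = arcsin(0.559322) ≈ 34.0089° (taking the acute solution since C < 90°)

C = 34.01°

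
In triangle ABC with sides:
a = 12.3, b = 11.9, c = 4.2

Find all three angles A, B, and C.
Law of cosines for each angle (a² = 151.29, b² = 141.61, c² = 17.64):
cos(A) = (b² + c² − a²)/(2bc) = (141.61 + 17.64 − 151.29)/(2·11.9·4.2) = 7.96/99.96 ≈ 0.0796319  ⇒  A ≈ 85.4326°
cos(B) = (a² + c² − b²)/(2ac) = (151.29 + 17.64 − 141.61)/(2·12.3·4.2) = 27.32/103.32 ≈ 0.264421  ⇒  B ≈ 74.6674°
cos(C) = (a² + b² − c²)/(2ab) = (151.29 + 141.61 − 17.64)/(2·12.3·11.9) = 275.26/292.74 ≈ 0.940288  ⇒  C ≈ 19.9°
Check: A + B + C ≈ 180°

A = 85.43°, B = 74.67°, C = 19.9°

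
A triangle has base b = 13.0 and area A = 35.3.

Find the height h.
A = ½·b·h  ⇒  h = 2A/b = 2·35.3/13.0 = 70.6/13.0 ≈ 5.43077

h = 5.431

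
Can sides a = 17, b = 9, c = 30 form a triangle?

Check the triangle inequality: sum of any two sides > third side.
a + b vs c: 17 + 9 = 26 ≤ 30  ✗
a + c vs b: 17 + 30 = 47 > 9  ✓
b + c vs a: 9 + 30 = 39 > 17  ✓

No: 17 + 9 = 26 is not > 30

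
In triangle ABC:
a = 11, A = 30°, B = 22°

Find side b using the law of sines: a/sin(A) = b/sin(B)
a/sin(A) = b/sin(B)  ⇒  b = a·sin(B)/sin(A) = 11·sin(22°)/sin(30°)
sin(22°) ≈ 0.374607, sin(30°) ≈ 0.5
b ≈ 11·0.374607/0.5 ≈ 4.12067/0.5 ≈ 8.24135

b = 8.241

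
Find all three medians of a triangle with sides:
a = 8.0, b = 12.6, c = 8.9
Median formula: m_a = ½√(2b² + 2c² − a²) (and cyclically). a² = 64, b² = 158.76, c² = 79.21.
m_a = ½√(2·158.76 + 2·79.21 − 64) = ½√411.94 ≈ ½·20.2963 ≈ 10.1482
m_b = ½√(2·64 + 2·79.21 − 158.76) = ½√127.66 ≈ ½·11.2987 ≈ 5.64934
m_c = ½√(2·64 + 2·158.76 − 79.21) = ½√366.31 ≈ ½·19.1392 ≈ 9.56961

m_a = 10.15, m_b = 5.649, m_c = 9.57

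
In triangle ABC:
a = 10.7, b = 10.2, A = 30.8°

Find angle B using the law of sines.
a/sin(A) = b/sin(B)  ⇒  sin(B) = b·sin(A)/a = 10.2·sin(30.8°)/10.7
sin(30.8°) ≈ 0.512043
sin(B) ≈ 10.2·0.512043/10.7 ≈ 5.22284/10.7 ≈ 0.488116
B = arcsin(0.488116) ≈ 29.2168°
(Since b ≤ a we need B ≤ A, so the obtuse alternative 180° − 29.2168° ≈ 150.783° is rejected.)

B = 29.22°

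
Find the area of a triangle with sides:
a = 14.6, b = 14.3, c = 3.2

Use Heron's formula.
s = (14.6 + 14.3 + 3.2)/2 = 32.1/2 = 16.05
s − a = 1.45, s − b = 1.75, s − c = 12.85
s(s−a)(s−b)(s−c) = 16.05·1.45·1.75·12.85 ≈ 523.34
Area = √523.34 ≈ 22.8766

Area = 22.88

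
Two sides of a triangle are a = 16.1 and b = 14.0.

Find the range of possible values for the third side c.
Triangle inequality: |a − b| < c < a + b
|a − b| = |16.1 − 14.0| = 2.1
a + b = 16.1 + 14.0 = 30.1

2.1 < c < 30.1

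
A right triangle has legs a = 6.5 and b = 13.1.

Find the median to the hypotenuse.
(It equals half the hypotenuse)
Hypotenuse c = √(a² + b²) = √(42.25 + 171.61) = √213.86 ≈ 14.624
Median to hypotenuse = c/2 ≈ 14.624/2 ≈ 7.31198

Median = 7.312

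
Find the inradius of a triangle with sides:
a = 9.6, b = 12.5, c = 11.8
r = Area/s where s is the semi-perimeter.
s = (9.6 + 12.5 + 11.8)/2 = 33.9/2 = 16.95
Area = √(s(s−a)(s−b)(s−c)) = √(16.95·7.35·4.45·5.15) ≈ √2855.12 ≈ 53.4333
r ≈ 53.4333/16.95 ≈ 3.15241

r = 3.152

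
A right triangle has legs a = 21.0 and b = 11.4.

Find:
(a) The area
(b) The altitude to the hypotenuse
(a) The legs are perpendicular, so Area = ½·a·b = ½·21.0·11.4 = ½·239.4 = 119.7
(b) Hypotenuse c = √(a² + b²) = √(441 + 129.96) = √570.96 ≈ 23.8948
    Area = ½·c·h_c  ⇒  h_c = 2·Area/c = 239.4/23.8948 ≈ 10.0189

Area = 119.7, h_c = 10.02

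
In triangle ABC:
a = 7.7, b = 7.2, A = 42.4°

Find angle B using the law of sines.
a/sin(A) = b/sin(B)  ⇒  sin(B) = b·sin(A)/a = 7.2·sin(42.4°)/7.7
sin(42.4°) ≈ 0.674302
sin(B) ≈ 7.2·0.674302/7.7 ≈ 4.85498/7.7 ≈ 0.630517
B = arcsin(0.630517) ≈ 39.0882°
(Since b ≤ a we need B ≤ A, so the obtuse alternative 180° − 39.0882° ≈ 140.912° is rejected.)

B = 39.09°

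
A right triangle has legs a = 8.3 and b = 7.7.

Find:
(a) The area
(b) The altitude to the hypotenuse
(a) The legs are perpendicular, so Area = ½·a·b = ½·8.3·7.7 = ½·63.91 = 31.955
(b) Hypotenuse c = √(a² + b²) = √(68.89 + 59.29) = √128.18 ≈ 11.3217
    Area = ½·c·h_c  ⇒  h_c = 2·Area/c = 63.91/11.3217 ≈ 5.64493

Area = 31.955, h_c = 5.645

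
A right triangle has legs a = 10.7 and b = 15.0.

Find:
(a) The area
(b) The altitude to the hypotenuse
(a) The legs are perpendicular, so Area = ½·a·b = ½·10.7·15.0 = ½·160.5 = 80.25
(b) Hypotenuse c = √(a² + b²) = √(114.49 + 225) = √339.49 ≈ 18.4253
    Area = ½·c·h_c  ⇒  h_c = 2·Area/c = 160.5/18.4253 ≈ 8.71087

Area = 80.25, h_c = 8.711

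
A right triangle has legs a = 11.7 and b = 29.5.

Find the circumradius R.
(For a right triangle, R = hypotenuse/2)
Hypotenuse c = √(a² + b²) = √(136.89 + 870.25) = √1007.14 ≈ 31.7355
R = c/2 ≈ 31.7355/2 ≈ 15.8677

R = 15.87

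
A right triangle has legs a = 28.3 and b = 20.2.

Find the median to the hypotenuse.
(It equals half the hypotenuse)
Hypotenuse c = √(a² + b²) = √(800.89 + 408.04) = √1208.93 ≈ 34.7697
Median to hypotenuse = c/2 ≈ 34.7697/2 ≈ 17.3848

Median = 17.38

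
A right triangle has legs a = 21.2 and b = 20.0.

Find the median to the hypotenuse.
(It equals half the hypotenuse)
Hypotenuse c = √(a² + b²) = √(449.44 + 400) = √849.44 ≈ 29.1452
Median to hypotenuse = c/2 ≈ 29.1452/2 ≈ 14.5726

Median = 14.57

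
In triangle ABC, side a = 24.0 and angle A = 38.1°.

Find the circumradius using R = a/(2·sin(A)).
R = a/(2·sin(A)) = 24.0/(2·sin(38.1°))
sin(38.1°) ≈ 0.617036
R ≈ 24.0/(2·0.617036) = 24.0/1.23407 ≈ 19.4478

R = 19.45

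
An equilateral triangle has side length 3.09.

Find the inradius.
r = Area/s with s the semi-perimeter.
Area = (√3/4)·3.09² = (√3/4)·9.5481 ≈ 0.433013·9.5481 ≈ 4.13445
s = 3·3.09/2 = 4.635
r ≈ 4.13445/4.635 ≈ 0.892006
(Equivalently r = side/(2√3) = 3.09/3.4641 ≈ 0.892006.)

r = 0.892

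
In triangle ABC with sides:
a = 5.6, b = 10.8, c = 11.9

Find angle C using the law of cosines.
c² = a² + b² − 2ab·cos(C)  ⇒  cos(C) = (a² + b² − c²)/(2ab)
cos(C) = (5.6² + 10.8² − 11.9²)/(2·5.6·10.8) = (31.36 + 116.64 − 141.61)/120.96 = 6.39/120.96 ≈ 0.0528274
C = arccos(0.0528274) ≈ 86.9718°

C = 86.97°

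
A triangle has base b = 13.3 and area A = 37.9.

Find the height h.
A = ½·b·h  ⇒  h = 2A/b = 2·37.9/13.3 = 75.8/13.3 ≈ 5.69925

h = 5.699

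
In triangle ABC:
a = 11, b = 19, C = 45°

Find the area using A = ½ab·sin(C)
A = ½·a·b·sin(C) = ½·11·19·sin(45°)
sin(45°) ≈ 0.707107
A ≈ ½·209·0.707107 = 104.5·0.707107 ≈ 73.8927

Area = 73.89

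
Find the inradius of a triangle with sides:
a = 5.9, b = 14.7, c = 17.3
r = Area/s where s is the semi-perimeter.
s = (5.9 + 14.7 + 17.3)/2 = 37.9/2 = 18.95
Area = √(s(s−a)(s−b)(s−c)) = √(18.95·13.05·4.25·1.65) ≈ √1734.17 ≈ 41.6434
r ≈ 41.6434/18.95 ≈ 2.19754

r = 2.198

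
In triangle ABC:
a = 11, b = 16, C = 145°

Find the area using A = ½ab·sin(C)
A = ½·a·b·sin(C) = ½·11·16·sin(145°)
sin(145°) ≈ 0.573576
A ≈ ½·176·0.573576 = 88·0.573576 ≈ 50.4747

Area = 50.47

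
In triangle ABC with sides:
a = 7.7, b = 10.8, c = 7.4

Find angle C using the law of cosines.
c² = a² + b² − 2ab·cos(C)  ⇒  cos(C) = (a² + b² − c²)/(2ab)
cos(C) = (7.7² + 10.8² − 7.4²)/(2·7.7·10.8) = (59.29 + 116.64 − 54.76)/166.32 = 121.17/166.32 ≈ 0.728535
C = arccos(0.728535) ≈ 43.2363°

C = 43.24°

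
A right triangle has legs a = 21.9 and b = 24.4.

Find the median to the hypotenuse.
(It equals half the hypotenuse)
Hypotenuse c = √(a² + b²) = √(479.61 + 595.36) = √1074.97 ≈ 32.7867
Median to hypotenuse = c/2 ≈ 32.7867/2 ≈ 16.3934

Median = 16.39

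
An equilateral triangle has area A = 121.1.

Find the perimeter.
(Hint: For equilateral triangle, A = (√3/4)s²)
A = (√3/4)s²  ⇒  s² = 4A/√3 = 4·121.1/√3 = 484.4/1.73205 ≈ 279.668
s ≈ √279.668 ≈ 16.7233
Perimeter = 3s ≈ 3·16.7233 ≈ 50.1699

Perimeter = 50.17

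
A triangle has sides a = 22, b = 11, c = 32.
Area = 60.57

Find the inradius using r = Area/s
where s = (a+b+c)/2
s = (22 + 11 + 32)/2 = 65/2 = 32.5
r = Area/s = 60.57/32.5 ≈ 1.86369

r = 1.864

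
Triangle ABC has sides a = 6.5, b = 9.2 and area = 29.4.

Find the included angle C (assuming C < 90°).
Area = ½·a·b·sin(C)  ⇒  sin(C) = 2·Area/(a·b) = 2·29.4/(6.5·9.2) = 58.8/59.8 ≈ 0.983278
C = arcsin(0.983278) ≈ 79.5071° (taking the acute solution since C < 90°)

C = 79.51°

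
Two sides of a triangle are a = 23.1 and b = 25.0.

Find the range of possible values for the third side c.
Triangle inequality: |a − b| < c < a + b
|a − b| = |23.1 − 25.0| = 1.9
a + b = 23.1 + 25.0 = 48.1

1.9 < c < 48.1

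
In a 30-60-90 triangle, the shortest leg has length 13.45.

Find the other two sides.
In a 30-60-90 triangle the sides are in ratio 1 : √3 : 2 (short leg : long leg : hypotenuse).
Long leg = 13.45·√3 ≈ 13.45·1.73205 ≈ 23.2961
Hypotenuse = 2·13.45 = 26.9

Long leg = 13.45√3 = 23.3, Hypotenuse = 26.9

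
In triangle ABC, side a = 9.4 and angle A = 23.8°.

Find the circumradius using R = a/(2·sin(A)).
R = a/(2·sin(A)) = 9.4/(2·sin(23.8°))
sin(23.8°) ≈ 0.403545
R ≈ 9.4/(2·0.403545) = 9.4/0.807091 ≈ 11.6468

R = 11.65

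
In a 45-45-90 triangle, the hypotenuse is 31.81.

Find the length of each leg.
In a 45-45-90 triangle hypotenuse = leg·√2, so leg = hypotenuse/√2.
Leg = 31.81/√2 ≈ 31.81/1.41421 ≈ 22.4931

Each leg = 22.49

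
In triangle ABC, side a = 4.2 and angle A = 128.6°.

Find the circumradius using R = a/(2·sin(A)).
R = a/(2·sin(A)) = 4.2/(2·sin(128.6°))
sin(128.6°) ≈ 0.78152
R ≈ 4.2/(2·0.78152) = 4.2/1.56304 ≈ 2.68707

R = 2.687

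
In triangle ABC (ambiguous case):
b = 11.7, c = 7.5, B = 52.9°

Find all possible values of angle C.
b/sin(B) = c/sin(C)  ⇒  sin(C) = c·sin(B)/b = 7.5·sin(52.9°)/11.7
sin(52.9°) ≈ 0.797584
sin(C) ≈ 7.5·0.797584/11.7 ≈ 5.98188/11.7 ≈ 0.511272
Candidate 1: C₁ = arcsin(0.511272) ≈ 30.7486°  →  A = 180° − 52.9° − 30.7486° ≈ 96.3514° > 0, valid
Candidate 2: C₂ = 180° − C₁ ≈ 149.251°  →  A = 180° − 52.9° − 149.251° ≈ -22.1514° ≤ 0, not a valid triangle

C = 30.75° (one solution)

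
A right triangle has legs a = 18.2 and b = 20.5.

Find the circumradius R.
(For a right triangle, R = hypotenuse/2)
Hypotenuse c = √(a² + b²) = √(331.24 + 420.25) = √751.49 ≈ 27.4133
R = c/2 ≈ 27.4133/2 ≈ 13.7067

R = 13.71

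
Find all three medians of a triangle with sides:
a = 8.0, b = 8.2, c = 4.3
Median formula: m_a = ½√(2b² + 2c² − a²) (and cyclically). a² = 64, b² = 67.24, c² = 18.49.
m_a = ½√(2·67.24 + 2·18.49 − 64) = ½√107.46 ≈ ½·10.3663 ≈ 5.18315
m_b = ½√(2·64 + 2·18.49 − 67.24) = ½√97.74 ≈ ½·9.88635 ≈ 4.94318
m_c = ½√(2·64 + 2·67.24 − 18.49) = ½√243.99 ≈ ½·15.6202 ≈ 7.81009

m_a = 5.183, m_b = 4.943, m_c = 7.81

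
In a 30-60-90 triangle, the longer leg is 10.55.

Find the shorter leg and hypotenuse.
In a 30-60-90 triangle the sides are in ratio 1 : √3 : 2, so short leg = long leg/√3 and hypotenuse = 2·(short leg).
Short leg = 10.55/√3 ≈ 10.55/1.73205 ≈ 6.09105
Hypotenuse = 2·6.09105 ≈ 12.1821

Short leg = 6.091, Hypotenuse = 12.18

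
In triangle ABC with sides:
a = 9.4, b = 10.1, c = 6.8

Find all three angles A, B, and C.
Law of cosines for each angle (a² = 88.36, b² = 102.01, c² = 46.24):
cos(A) = (b² + c² − a²)/(2bc) = (102.01 + 46.24 − 88.36)/(2·10.1·6.8) = 59.89/137.36 ≈ 0.436008  ⇒  A ≈ 64.1506°
cos(B) = (a² + c² − b²)/(2ac) = (88.36 + 46.24 − 102.01)/(2·9.4·6.8) = 32.59/127.84 ≈ 0.254928  ⇒  B ≈ 75.2307°
cos(C) = (a² + b² − c²)/(2ab) = (88.36 + 102.01 − 46.24)/(2·9.4·10.1) = 144.13/189.88 ≈ 0.759058  ⇒  C ≈ 40.6187°
Check: A + B + C ≈ 180°

A = 64.15°, B = 75.23°, C = 40.62°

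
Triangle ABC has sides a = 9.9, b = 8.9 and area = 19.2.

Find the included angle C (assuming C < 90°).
Area = ½·a·b·sin(C)  ⇒  sin(C) = 2·Area/(a·b) = 2·19.2/(9.9·8.9) = 38.4/88.11 ≈ 0.435819
C = arcsin(0.435819) ≈ 25.8374° (taking the acute solution since C < 90°)

C = 25.84°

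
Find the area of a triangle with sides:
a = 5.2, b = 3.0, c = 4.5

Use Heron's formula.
s = (5.2 + 3.0 + 4.5)/2 = 12.7/2 = 6.35
s − a = 1.15, s − b = 3.35, s − c = 1.85
s(s−a)(s−b)(s−c) = 6.35·1.15·3.35·1.85 ≈ 45.2572
Area = √45.2572 ≈ 6.72735

Area = 6.727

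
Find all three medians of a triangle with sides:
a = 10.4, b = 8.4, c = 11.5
Median formula: m_a = ½√(2b² + 2c² − a²) (and cyclically). a² = 108.16, b² = 70.56, c² = 132.25.
m_a = ½√(2·70.56 + 2·132.25 − 108.16) = ½√297.46 ≈ ½·17.247 ≈ 8.62351
m_b = ½√(2·108.16 + 2·132.25 − 70.56) = ½√410.26 ≈ ½·20.2549 ≈ 10.1274
m_c = ½√(2·108.16 + 2·70.56 − 132.25) = ½√225.19 ≈ ½·15.0063 ≈ 7.50317

m_a = 8.624, m_b = 10.13, m_c = 7.503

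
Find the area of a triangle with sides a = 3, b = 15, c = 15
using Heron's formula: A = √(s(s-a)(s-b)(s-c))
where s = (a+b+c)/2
s = (3 + 15 + 15)/2 = 33/2 = 16.5
s − a = 13.5, s − b = 1.5, s − c = 1.5
s(s−a)(s−b)(s−c) = 16.5·13.5·1.5·1.5 = 501.1875
Area = √501.1875 ≈ 22.3872

s = 16.5, Area = 22.39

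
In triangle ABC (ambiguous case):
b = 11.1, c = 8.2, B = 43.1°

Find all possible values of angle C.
b/sin(B) = c/sin(C)  ⇒  sin(C) = c·sin(B)/b = 8.2·sin(43.1°)/11.1
sin(43.1°) ≈ 0.683274
sin(C) ≈ 8.2·0.683274/11.1 ≈ 5.60284/11.1 ≈ 0.504761
Candidate 1: C₁ = arcsin(0.504761) ≈ 30.3155°  →  A = 180° − 43.1° − 30.3155° ≈ 106.585° > 0, valid
Candidate 2: C₂ = 180° − C₁ ≈ 149.685°  →  A = 180° − 43.1° − 149.685° ≈ -12.7845° ≤ 0, not a valid triangle

C = 30.32° (one solution)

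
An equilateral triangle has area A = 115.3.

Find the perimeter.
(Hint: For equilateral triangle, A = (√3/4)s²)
A = (√3/4)s²  ⇒  s² = 4A/√3 = 4·115.3/√3 = 461.2/1.73205 ≈ 266.274
s ≈ √266.274 ≈ 16.3179
Perimeter = 3s ≈ 3·16.3179 ≈ 48.9537

Perimeter = 48.95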